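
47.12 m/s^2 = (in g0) 4.805. Check: 1 g0 = 9.80665 m/s^2, so 47.12 m/s^2 = 47.12 / 9.80665 = 4.8049028 g0 ≈ 4.805 g0 (4 s.f.).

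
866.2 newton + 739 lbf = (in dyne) 866.2 newton = 866.2 N. 1 lbf = 4.4482216 N, so 739 lbf = 739 * 4.4482216 = 3287.2358 N. Sum: 866.2 + 3287.2358 = 4153.4358 N. 1 dyne = 1e-05 N, so 4153.4358 N = 4153.4358 / 1e-05 = 4.1534358e+08 dyne ≈ 4.153e+08 dyne (4 s.f.). Final answer: 4.153e+08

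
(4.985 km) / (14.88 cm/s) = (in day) 1 km = 1000 m, so 4.985 km = 4.985 * 1000 = 4985 m. 1 cm/s = 0.01 m/s, so 14.88 cm/s = 14.88 * 0.01 = 0.1488 m/s. Combine: 4985 m / 0.1488 m/s = 33501.344 s. 1 day = 86400 s, so 33501.344 s = 33501.344 / 86400 = 0.38774704 day ≈ 0.3877 day (4 s.f.). Final answer: 0.3877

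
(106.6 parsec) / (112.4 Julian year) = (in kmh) 3.338e+09. Check: 1 parsec = 3.0856776e+16 m, so 106.6 parsec = 106.6 * 3.0856776e+16 = 3.2893323e+18 m. 1 Julian year = 31557600 s, so 112.4 Julian year = 112.4 * 31557600 = 3.5470742e+09 s. Combine: 3.2893323e+18 m / 3.5470742e+09 s = 9.2733675e+08 m/s. 1 kmh = 0.27777778 m/s, so 9.2733675e+08 m/s = 9.2733675e+08 / 0.27777778 = 3.3384123e+09 kmh ≈ 3.338e+09 kmh (4 s.f.).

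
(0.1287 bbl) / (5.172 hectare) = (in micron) 1 bbl = 0.15898729 m^3, so 0.1287 bbl = 0.1287 * 0.15898729 = 0.020461665 m^3. 1 hectare = 10000 m^2, so 5.172 hectare = 5.172 * 10000 = 51720 m^2. Combine: 0.020461665 m^3 / 51720 m^2 = 3.9562384e-07 m. 1 micron = 1e-06 m, so 3.9562384e-07 m = 3.9562384e-07 / 1e-06 = 0.39562384 micron ≈ 0.3956 micron (4 s.f.). Final answer: 0.3956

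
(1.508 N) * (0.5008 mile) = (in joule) 1215. Check: 1.508 N is already in N. 1 mile = 1609.344 m, so 0.5008 mile = 0.5008 * 1609.344 = 805.95948 m. Combine: 1.508 N * 805.95948 m = 1215.3869 J. 1215.3869 J = 1215.3869 joule ≈ 1215 joule (4 s.f.).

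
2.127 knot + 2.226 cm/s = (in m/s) 1.116. Check: 1 knot = 0.51444444 m/s, so 2.127 knot = 2.127 * 0.51444444 = 1.0942233 m/s. 1 cm/s = 0.01 m/s, so 2.226 cm/s = 2.226 * 0.01 = 0.02226 m/s. Sum: 1.0942233 + 0.02226 = 1.1164833 m/s. Result: 1.1164833 m/s ≈ 1.116 m/s (4 s.f.).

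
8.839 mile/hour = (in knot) 1 mile/hour = 0.44704 m/s, so 8.839 mile/hour = 8.839 * 0.44704 = 3.9513866 m/s. 1 knot = 0.51444444 m/s, so 3.9513866 m/s = 3.9513866 / 0.51444444 = 7.680881 knot ≈ 7.681 knot (4 s.f.). Final answer: 7.681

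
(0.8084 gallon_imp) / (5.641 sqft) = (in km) 1 gallon_imp = 0.00454609 m^3, so 0.8084 gallon_imp = 0.8084 * 0.00454609 = 0.0036750592 m^3. 1 sqft = 0.09290304 m^2, so 5.641 sqft = 5.641 * 0.09290304 = 0.52406605 m^2. Combine: 0.0036750592 m^3 / 0.52406605 m^2 = 0.0070125878 m. 1 km = 1000 m, so 0.0070125878 m = 0.0070125878 / 1000 = 7.0125878e-06 km ≈ 7.013e-06 km (4 s.f.). Final answer: 7.013e-06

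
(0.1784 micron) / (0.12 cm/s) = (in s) 1 micron = 1e-06 m, so 0.1784 micron = 0.1784 * 1e-06 = 1.784e-07 m. 1 cm/s = 0.01 m/s, so 0.12 cm/s = 0.12 * 0.01 = 0.0012 m/s. Combine: 1.784e-07 m / 0.0012 m/s = 0.00014866667 s. Result: 0.00014866667 s ≈ 0.0001487 s (4 s.f.). Final answer: 0.0001487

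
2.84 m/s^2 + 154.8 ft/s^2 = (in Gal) 5002. Check: 2.84 m/s^2 is already in m/s^2. 1 ft/s^2 = 0.3048 m/s^2, so 154.8 ft/s^2 = 154.8 * 0.3048 = 47.18304 m/s^2. Sum: 2.84 + 47.18304 = 50.02304 m/s^2. 1 Gal = 0.01 m/s^2, so 50.02304 m/s^2 = 50.02304 / 0.01 = 5002.304 Gal ≈ 5002 Gal (4 s.f.).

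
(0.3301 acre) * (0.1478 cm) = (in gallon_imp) 1 acre = 4046.8564 m^2, so 0.3301 acre = 0.3301 * 4046.8564 = 1335.8673 m^2. 1 cm = 0.01 m, so 0.1478 cm = 0.1478 * 0.01 = 0.001478 m. Combine: 1335.8673 m^2 * 0.001478 m = 1.9744119 m^3. 1 gallon_imp = 0.00454609 m^3, so 1.9744119 m^3 = 1.9744119 / 0.00454609 = 434.3099 gallon_imp ≈ 434.3 gallon_imp (4 s.f.). Final answer: 434.3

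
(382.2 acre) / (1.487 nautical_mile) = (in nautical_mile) 0.3033. Check: 1 acre = 4046.8564 m^2, so 382.2 acre = 382.2 * 4046.8564 = 1546708.5 m^2. 1 nautical_mile = 1852 m, so 1.487 nautical_mile = 1.487 * 1852 = 2753.924 m. Combine: 1546708.5 m^2 / 2753.924 m = 561.63806 m. 1 nautical_mile = 1852 m, so 561.63806 m = 561.63806 / 1852 = 0.30326029 nautical_mile ≈ 0.3033 nautical_mile (4 s.f.).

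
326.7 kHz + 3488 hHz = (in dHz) 6.755e+06. Check: 1 kHz = 1000 Hz, so 326.7 kHz = 326.7 * 1000 = 326700 Hz. 1 hHz = 100 Hz, so 3488 hHz = 3488 * 100 = 348800 Hz. Sum: 326700 + 348800 = 675500 Hz. 1 dHz = 0.1 Hz, so 675500 Hz = 675500 / 0.1 = 6755000 dHz ≈ 6.755e+06 dHz (4 s.f.).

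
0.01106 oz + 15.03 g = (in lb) 1 oz = 0.028349523 kg, so 0.01106 oz = 0.01106 * 0.028349523 = 0.00031354573 kg. 1 g = 0.001 kg, so 15.03 g = 15.03 * 0.001 = 0.01503 kg. Sum: 0.00031354573 + 0.01503 = 0.015343546 kg. 1 lb = 0.45359237 kg, so 0.015343546 kg = 0.015343546 / 0.45359237 = 0.033826728 lb ≈ 0.03383 lb (4 s.f.). Final answer: 0.03383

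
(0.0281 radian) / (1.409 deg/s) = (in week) 1.889e-06. Check: 0.0281 radian = 0.0281 rad. 1 deg/s = 0.017453293 rad/s, so 1.409 deg/s = 1.409 * 0.017453293 = 0.024591689 rad/s. Combine: 0.0281 rad / 0.024591689 rad/s = 1.1426625 s. 1 week = 604800 s, so 1.1426625 s = 1.1426625 / 604800 = 1.8893228e-06 week ≈ 1.889e-06 week (4 s.f.).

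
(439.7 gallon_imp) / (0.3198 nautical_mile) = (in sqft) 0.03633. Check: 1 gallon_imp = 0.00454609 m^3, so 439.7 gallon_imp = 439.7 * 0.00454609 = 1.9989158 m^3. 1 nautical_mile = 1852 m, so 0.3198 nautical_mile = 0.3198 * 1852 = 592.2696 m. Combine: 1.9989158 m^3 / 592.2696 m = 0.0033750099 m^2. 1 sqft = 0.09290304 m^2, so 0.0033750099 m^2 = 0.0033750099 / 0.09290304 = 0.036328304 sqft ≈ 0.03633 sqft (4 s.f.).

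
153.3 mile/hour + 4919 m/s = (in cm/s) 4.988e+05. Check: 1 mile/hour = 0.44704 m/s, so 153.3 mile/hour = 153.3 * 0.44704 = 68.531232 m/s. 4919 m/s is already in m/s. Sum: 68.531232 + 4919 = 4987.5312 m/s. 1 cm/s = 0.01 m/s, so 4987.5312 m/s = 4987.5312 / 0.01 = 498753.12 cm/s ≈ 4.988e+05 cm/s (4 s.f.).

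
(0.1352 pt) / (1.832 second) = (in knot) 1 pt = 0.00035277778 m, so 0.1352 pt = 0.1352 * 0.00035277778 = 4.7695556e-05 m. 1.832 second = 1.832 s. Combine: 4.7695556e-05 m / 1.832 s = 2.6034692e-05 m/s. 1 knot = 0.51444444 m/s, so 2.6034692e-05 m/s = 2.6034692e-05 / 0.51444444 = 5.0607392e-05 knot ≈ 5.061e-05 knot (4 s.f.). Final answer: 5.061e-05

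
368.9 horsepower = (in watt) 1 horsepower = 745.69987 W, so 368.9 horsepower = 368.9 * 745.69987 = 275088.68 W. 275088.68 W = 275088.68 watt ≈ 2.751e+05 watt (4 s.f.). Final answer: 2.751e+05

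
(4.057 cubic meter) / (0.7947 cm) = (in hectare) 4.057 cubic meter = 4.057 m^3. 1 cm = 0.01 m, so 0.7947 cm = 0.7947 * 0.01 = 0.007947 m. Combine: 4.057 m^3 / 0.007947 m = 510.50711 m^2. 1 hectare = 10000 m^2, so 510.50711 m^2 = 510.50711 / 10000 = 0.051050711 hectare ≈ 0.05105 hectare (4 s.f.). Final answer: 0.05105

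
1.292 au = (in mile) 1.201e+08. Check: 1 au = 1.4959787e+11 m, so 1.292 au = 1.292 * 1.4959787e+11 = 1.9328045e+11 m. 1 mile = 1609.344 m, so 1.9328045e+11 m = 1.9328045e+11 / 1609.344 = 1.200989e+08 mile ≈ 1.201e+08 mile (4 s.f.).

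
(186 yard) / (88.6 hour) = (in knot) 0.001037. Check: 1 yard = 0.9144 m, so 186 yard = 186 * 0.9144 = 170.0784 m. 1 hour = 3600 s, so 88.6 hour = 88.6 * 3600 = 318960 s. Combine: 170.0784 m / 318960 s = 0.00053322799 m/s. 1 knot = 0.51444444 m/s, so 0.00053322799 m/s = 0.00053322799 / 0.51444444 = 0.0010365123 knot ≈ 0.001037 knot (4 s.f.).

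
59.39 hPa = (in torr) 1 hPa = 100 Pa, so 59.39 hPa = 59.39 * 100 = 5939 Pa. 1 torr = 133.32237 Pa, so 5939 Pa = 5939 / 133.32237 = 44.546163 torr ≈ 44.55 torr (4 s.f.). Final answer: 44.55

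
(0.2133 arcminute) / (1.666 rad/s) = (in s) 3.724e-05. Check: 1 arcminute = 0.00029088821 rad, so 0.2133 arcminute = 0.2133 * 0.00029088821 = 6.2046455e-05 rad. 1.666 rad/s is already in rad/s. Combine: 6.2046455e-05 rad / 1.666 rad/s = 3.724277e-05 s. Result: 3.724277e-05 s ≈ 3.724e-05 s (4 s.f.).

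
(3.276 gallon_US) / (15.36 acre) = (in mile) 1.24e-10. Check: 1 gallon_US = 0.0037854118 m^3, so 3.276 gallon_US = 3.276 * 0.0037854118 = 0.012401009 m^3. 1 acre = 4046.8564 m^2, so 15.36 acre = 15.36 * 4046.8564 = 62159.715 m^2. Combine: 0.012401009 m^3 / 62159.715 m^2 = 1.9950235e-07 m. 1 mile = 1609.344 m, so 1.9950235e-07 m = 1.9950235e-07 / 1609.344 = 1.2396501e-10 mile ≈ 1.24e-10 mile (4 s.f.).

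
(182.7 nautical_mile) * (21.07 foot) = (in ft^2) 2.339e+07. Check: 1 nautical_mile = 1852 m, so 182.7 nautical_mile = 182.7 * 1852 = 338360.4 m. 1 foot = 0.3048 m, so 21.07 foot = 21.07 * 0.3048 = 6.422136 m. Combine: 338360.4 m * 6.422136 m = 2172996.5 m^2. 1 ft^2 = 0.09290304 m^2, so 2172996.5 m^2 = 2172996.5 / 0.09290304 = 23389940 ft^2 ≈ 2.339e+07 ft^2 (4 s.f.).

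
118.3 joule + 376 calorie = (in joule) 1691. Check: 118.3 joule = 118.3 J. 1 calorie = 4.184 J, so 376 calorie = 376 * 4.184 = 1573.184 J. Sum: 118.3 + 1573.184 = 1691.484 J. 1691.484 J = 1691.484 joule ≈ 1691 joule (4 s.f.).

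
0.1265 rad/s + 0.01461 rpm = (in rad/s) 0.128. Check: 0.1265 rad/s is already in rad/s. 1 rpm = 0.10471976 rad/s, so 0.01461 rpm = 0.01461 * 0.10471976 = 0.0015299556 rad/s. Sum: 0.1265 + 0.0015299556 = 0.12802996 rad/s. Result: 0.12802996 rad/s ≈ 0.128 rad/s (4 s.f.).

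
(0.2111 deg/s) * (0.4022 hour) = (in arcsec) 1.1e+06. Check: 1 deg/s = 0.017453293 rad/s, so 0.2111 deg/s = 0.2111 * 0.017453293 = 0.0036843901 rad/s. 1 hour = 3600 s, so 0.4022 hour = 0.4022 * 3600 = 1447.92 s. Combine: 0.0036843901 rad/s * 1447.92 s = 5.334702 rad. 1 arcsec = 4.8481368e-06 rad, so 5.334702 rad = 5.334702 / 4.8481368e-06 = 1100361.3 arcsec ≈ 1.1e+06 arcsec (4 s.f.).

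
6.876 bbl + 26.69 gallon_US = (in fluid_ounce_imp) 1 bbl = 0.15898729 m^3, so 6.876 bbl = 6.876 * 0.15898729 = 1.0931966 m^3. 1 gallon_US = 0.0037854118 m^3, so 26.69 gallon_US = 26.69 * 0.0037854118 = 0.10103264 m^3. Sum: 1.0931966 + 0.10103264 = 1.1942293 m^3. 1 fluid_ounce_imp = 2.8413063e-05 m^3, so 1.1942293 m^3 = 1.1942293 / 2.8413063e-05 = 42030.995 fluid_ounce_imp ≈ 4.203e+04 fluid_ounce_imp (4 s.f.). Final answer: 4.203e+04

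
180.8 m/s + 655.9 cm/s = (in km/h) 674.5. Check: 180.8 m/s is already in m/s. 1 cm/s = 0.01 m/s, so 655.9 cm/s = 655.9 * 0.01 = 6.559 m/s. Sum: 180.8 + 6.559 = 187.359 m/s. 1 km/h = 0.27777778 m/s, so 187.359 m/s = 187.359 / 0.27777778 = 674.4924 km/h ≈ 674.5 km/h (4 s.f.).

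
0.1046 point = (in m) 1 point = 0.00035277778 m, so 0.1046 point = 0.1046 * 0.00035277778 = 3.6900556e-05 m. Result: 3.6900556e-05 m ≈ 3.69e-05 m (4 s.f.). Final answer: 3.69e-05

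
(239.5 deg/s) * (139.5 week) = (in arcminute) 1 deg/s = 0.017453293 rad/s, so 239.5 deg/s = 239.5 * 0.017453293 = 4.1800636 rad/s. 1 week = 604800 s, so 139.5 week = 139.5 * 604800 = 84369600 s. Combine: 4.1800636 rad/s * 84369600 s = 3.5267029e+08 rad. 1 arcminute = 0.00029088821 rad, so 3.5267029e+08 rad = 3.5267029e+08 / 0.00029088821 = 1.2123912e+12 arcminute ≈ 1.212e+12 arcminute (4 s.f.). Final answer: 1.212e+12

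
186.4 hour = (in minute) 1.118e+04. Check: 1 hour = 3600 s, so 186.4 hour = 186.4 * 3600 = 671040 s. 1 minute = 60 s, so 671040 s = 671040 / 60 = 11184 minute ≈ 1.118e+04 minute (4 s.f.).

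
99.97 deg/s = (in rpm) 1 deg/s = 0.017453293 rad/s, so 99.97 deg/s = 99.97 * 0.017453293 = 1.7448057 rad/s. 1 rpm = 0.10471976 rad/s, so 1.7448057 rad/s = 1.7448057 / 0.10471976 = 16.661667 rpm ≈ 16.66 rpm (4 s.f.). Final answer: 16.66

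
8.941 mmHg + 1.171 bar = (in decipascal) 1 mmHg = 133.32237 Pa, so 8.941 mmHg = 8.941 * 133.32237 = 1192.0353 Pa. 1 bar = 100000 Pa, so 1.171 bar = 1.171 * 100000 = 117100 Pa. Sum: 1192.0353 + 117100 = 118292.04 Pa. 1 decipascal = 0.1 Pa, so 118292.04 Pa = 118292.04 / 0.1 = 1182920.4 decipascal ≈ 1.183e+06 decipascal (4 s.f.). Final answer: 1.183e+06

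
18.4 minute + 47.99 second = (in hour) 0.32. Check: 1 minute = 60 s, so 18.4 minute = 18.4 * 60 = 1104 s. 47.99 second = 47.99 s. Sum: 1104 + 47.99 = 1151.99 s. 1 hour = 3600 s, so 1151.99 s = 1151.99 / 3600 = 0.31999722 hour ≈ 0.32 hour (4 s.f.).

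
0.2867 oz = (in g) 1 oz = 0.028349523 kg, so 0.2867 oz = 0.2867 * 0.028349523 = 0.0081278083 kg. 1 g = 0.001 kg, so 0.0081278083 kg = 0.0081278083 / 0.001 = 8.1278083 g ≈ 8.128 g (4 s.f.). Final answer: 8.128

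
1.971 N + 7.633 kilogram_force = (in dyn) 7.683e+06. Check: 1.971 N is already in N. 1 kilogram_force = 9.80665 N, so 7.633 kilogram_force = 7.633 * 9.80665 = 74.854159 N. Sum: 1.971 + 74.854159 = 76.825159 N. 1 dyn = 1e-05 N, so 76.825159 N = 76.825159 / 1e-05 = 7682515.9 dyn ≈ 7.683e+06 dyn (4 s.f.).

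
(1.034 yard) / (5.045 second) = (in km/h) 1 yard = 0.9144 m, so 1.034 yard = 1.034 * 0.9144 = 0.9454896 m. 5.045 second = 5.045 s. Combine: 0.9454896 m / 5.045 s = 0.18741122 m/s. 1 km/h = 0.27777778 m/s, so 0.18741122 m/s = 0.18741122 / 0.27777778 = 0.67468039 km/h ≈ 0.6747 km/h (4 s.f.). Final answer: 0.6747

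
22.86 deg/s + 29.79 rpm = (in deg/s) 201.6. Check: 1 deg/s = 0.017453293 rad/s, so 22.86 deg/s = 22.86 * 0.017453293 = 0.39898227 rad/s. 1 rpm = 0.10471976 rad/s, so 29.79 rpm = 29.79 * 0.10471976 = 3.1196015 rad/s. Sum: 0.39898227 + 3.1196015 = 3.5185838 rad/s. 1 deg/s = 0.017453293 rad/s, so 3.5185838 rad/s = 3.5185838 / 0.017453293 = 201.6 deg/s.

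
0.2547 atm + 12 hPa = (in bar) 1 atm = 101325 Pa, so 0.2547 atm = 0.2547 * 101325 = 25807.477 Pa. 1 hPa = 100 Pa, so 12 hPa = 12 * 100 = 1200 Pa. Sum: 25807.477 + 1200 = 27007.477 Pa. 1 bar = 100000 Pa, so 27007.477 Pa = 27007.477 / 100000 = 0.27007477 bar ≈ 0.2701 bar (4 s.f.). Final answer: 0.2701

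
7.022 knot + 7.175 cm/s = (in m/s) 1 knot = 0.51444444 m/s, so 7.022 knot = 7.022 * 0.51444444 = 3.6124289 m/s. 1 cm/s = 0.01 m/s, so 7.175 cm/s = 7.175 * 0.01 = 0.07175 m/s. Sum: 3.6124289 + 0.07175 = 3.6841789 m/s. Result: 3.6841789 m/s ≈ 3.684 m/s (4 s.f.). Final answer: 3.684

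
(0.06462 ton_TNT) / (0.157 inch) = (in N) 6.78e+10. Check: 1 ton_TNT = 4.184e+09 J, so 0.06462 ton_TNT = 0.06462 * 4.184e+09 = 2.7037008e+08 J. 1 inch = 0.0254 m, so 0.157 inch = 0.157 * 0.0254 = 0.0039878 m. Combine: 2.7037008e+08 J / 0.0039878 m = 6.7799308e+10 N. Result: 6.7799308e+10 N ≈ 6.78e+10 N (4 s.f.).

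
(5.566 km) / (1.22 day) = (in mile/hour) 0.1181. Check: 1 km = 1000 m, so 5.566 km = 5.566 * 1000 = 5566 m. 1 day = 86400 s, so 1.22 day = 1.22 * 86400 = 105408 s. Combine: 5566 m / 105408 s = 0.052804341 m/s. 1 mile/hour = 0.44704 m/s, so 0.052804341 m/s = 0.052804341 / 0.44704 = 0.11811995 mile/hour ≈ 0.1181 mile/hour (4 s.f.).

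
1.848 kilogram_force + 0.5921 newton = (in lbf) 1 kilogram_force = 9.80665 N, so 1.848 kilogram_force = 1.848 * 9.80665 = 18.122689 N. 0.5921 newton = 0.5921 N. Sum: 18.122689 + 0.5921 = 18.714789 N. 1 lbf = 4.4482216 N, so 18.714789 N = 18.714789 / 4.4482216 = 4.207252 lbf ≈ 4.207 lbf (4 s.f.). Final answer: 4.207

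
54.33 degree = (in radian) 1 degree = 0.017453293 rad, so 54.33 degree = 54.33 * 0.017453293 = 0.94823738 rad. 0.94823738 rad = 0.94823738 radian ≈ 0.9482 radian (4 s.f.). Final answer: 0.9482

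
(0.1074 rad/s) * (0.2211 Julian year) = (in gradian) 4.771e+07. Check: 0.1074 rad/s is already in rad/s. 1 Julian year = 31557600 s, so 0.2211 Julian year = 0.2211 * 31557600 = 6977385.4 s. Combine: 0.1074 rad/s * 6977385.4 s = 749371.19 rad. 1 gradian = 0.015707963 rad, so 749371.19 rad = 749371.19 / 0.015707963 = 47706451 gradian ≈ 4.771e+07 gradian (4 s.f.).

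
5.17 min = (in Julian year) 1 min = 60 s, so 5.17 min = 5.17 * 60 = 310.2 s. 1 Julian year = 31557600 s, so 310.2 s = 310.2 / 31557600 = 9.8296448e-06 Julian year ≈ 9.83e-06 Julian year (4 s.f.). Final answer: 9.83e-06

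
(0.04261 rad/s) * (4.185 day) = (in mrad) 1.541e+07. Check: 0.04261 rad/s is already in rad/s. 1 day = 86400 s, so 4.185 day = 4.185 * 86400 = 361584 s. Combine: 0.04261 rad/s * 361584 s = 15407.094 rad. 1 mrad = 0.001 rad, so 15407.094 rad = 15407.094 / 0.001 = 15407094 mrad ≈ 1.541e+07 mrad (4 s.f.).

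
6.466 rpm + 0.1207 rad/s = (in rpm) 7.619. Check: 1 rpm = 0.10471976 rad/s, so 6.466 rpm = 6.466 * 0.10471976 = 0.67711794 rad/s. 0.1207 rad/s is already in rad/s. Sum: 0.67711794 + 0.1207 = 0.79781794 rad/s. 1 rpm = 0.10471976 rad/s, so 0.79781794 rad/s = 0.79781794 / 0.10471976 = 7.6186001 rpm ≈ 7.619 rpm (4 s.f.).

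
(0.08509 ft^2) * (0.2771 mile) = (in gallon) 1 ft^2 = 0.09290304 m^2, so 0.08509 ft^2 = 0.08509 * 0.09290304 = 0.0079051197 m^2. 1 mile = 1609.344 m, so 0.2771 mile = 0.2771 * 1609.344 = 445.94922 m. Combine: 0.0079051197 m^2 * 445.94922 m = 3.525282 m^3. 1 gallon = 0.0037854118 m^3, so 3.525282 m^3 = 3.525282 / 0.0037854118 = 931.28097 gallon ≈ 931.3 gallon (4 s.f.). Final answer: 931.3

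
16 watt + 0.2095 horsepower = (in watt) 172.2. Check: 16 watt = 16 W. 1 horsepower = 745.69987 W, so 0.2095 horsepower = 0.2095 * 745.69987 = 156.22412 W. Sum: 16 + 156.22412 = 172.22412 W. 172.22412 W = 172.22412 watt ≈ 172.2 watt (4 s.f.).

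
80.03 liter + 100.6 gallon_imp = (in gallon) 1 liter = 0.001 m^3, so 80.03 liter = 80.03 * 0.001 = 0.08003 m^3. 1 gallon_imp = 0.00454609 m^3, so 100.6 gallon_imp = 100.6 * 0.00454609 = 0.45733665 m^3. Sum: 0.08003 + 0.45733665 = 0.53736665 m^3. 1 gallon = 0.0037854118 m^3, so 0.53736665 m^3 = 0.53736665 / 0.0037854118 = 141.95725 gallon ≈ 142 gallon (4 s.f.). Final answer: 142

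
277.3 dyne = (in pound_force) 0.0006234. Check: 1 dyne = 1e-05 N, so 277.3 dyne = 277.3 * 1e-05 = 0.002773 N. 1 pound_force = 4.4482216 N, so 0.002773 N = 0.002773 / 4.4482216 = 0.0006233952 pound_force ≈ 0.0006234 pound_force (4 s.f.).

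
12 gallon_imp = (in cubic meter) 1 gallon_imp = 0.00454609 m^3, so 12 gallon_imp = 12 * 0.00454609 = 0.05455308 m^3. 0.05455308 m^3 = 0.05455308 cubic meter ≈ 0.05455 cubic meter (4 s.f.). Final answer: 0.05455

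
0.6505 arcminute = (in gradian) 0.01205. Check: 1 arcminute = 0.00029088821 rad, so 0.6505 arcminute = 0.6505 * 0.00029088821 = 0.00018922278 rad. 1 gradian = 0.015707963 rad, so 0.00018922278 rad = 0.00018922278 / 0.015707963 = 0.012046296 gradian ≈ 0.01205 gradian (4 s.f.).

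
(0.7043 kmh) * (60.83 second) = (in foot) 39.04. Check: 1 kmh = 0.27777778 m/s, so 0.7043 kmh = 0.7043 * 0.27777778 = 0.19563889 m/s. 60.83 second = 60.83 s. Combine: 0.19563889 m/s * 60.83 s = 11.900714 m. 1 foot = 0.3048 m, so 11.900714 m = 11.900714 / 0.3048 = 39.044336 foot ≈ 39.04 foot (4 s.f.).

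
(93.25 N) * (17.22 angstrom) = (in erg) 93.25 N is already in N. 1 angstrom = 1e-10 m, so 17.22 angstrom = 17.22 * 1e-10 = 1.722e-09 m. Combine: 93.25 N * 1.722e-09 m = 1.605765e-07 J. 1 erg = 1e-07 J, so 1.605765e-07 J = 1.605765e-07 / 1e-07 = 1.605765 erg ≈ 1.606 erg (4 s.f.). Final answer: 1.606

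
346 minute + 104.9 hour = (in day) 4.611. Check: 1 minute = 60 s, so 346 minute = 346 * 60 = 20760 s. 1 hour = 3600 s, so 104.9 hour = 104.9 * 3600 = 377640 s. Sum: 20760 + 377640 = 398400 s. 1 day = 86400 s, so 398400 s = 398400 / 86400 = 4.6111111 day ≈ 4.611 day (4 s.f.).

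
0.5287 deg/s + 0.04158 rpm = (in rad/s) 1 deg/s = 0.017453293 rad/s, so 0.5287 deg/s = 0.5287 * 0.017453293 = 0.0092275558 rad/s. 1 rpm = 0.10471976 rad/s, so 0.04158 rpm = 0.04158 * 0.10471976 = 0.0043542474 rad/s. Sum: 0.0092275558 + 0.0043542474 = 0.013581803 rad/s. Result: 0.013581803 rad/s ≈ 0.01358 rad/s (4 s.f.). Final answer: 0.01358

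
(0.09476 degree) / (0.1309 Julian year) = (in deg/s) 2.294e-08. Check: 1 degree = 0.017453293 rad, so 0.09476 degree = 0.09476 * 0.017453293 = 0.001653874 rad. 1 Julian year = 31557600 s, so 0.1309 Julian year = 0.1309 * 31557600 = 4130889.8 s. Combine: 0.001653874 rad / 4130889.8 s = 4.0036749e-10 rad/s. 1 deg/s = 0.017453293 rad/s, so 4.0036749e-10 rad/s = 4.0036749e-10 / 0.017453293 = 2.2939367e-08 deg/s ≈ 2.294e-08 deg/s (4 s.f.).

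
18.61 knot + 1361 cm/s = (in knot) 1 knot = 0.51444444 m/s, so 18.61 knot = 18.61 * 0.51444444 = 9.5738111 m/s. 1 cm/s = 0.01 m/s, so 1361 cm/s = 1361 * 0.01 = 13.61 m/s. Sum: 9.5738111 + 13.61 = 23.183811 m/s. 1 knot = 0.51444444 m/s, so 23.183811 m/s = 23.183811 / 0.51444444 = 45.065724 knot ≈ 45.07 knot (4 s.f.). Final answer: 45.07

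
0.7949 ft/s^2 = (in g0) 0.02471. Check: 1 ft/s^2 = 0.3048 m/s^2, so 0.7949 ft/s^2 = 0.7949 * 0.3048 = 0.24228552 m/s^2. 1 g0 = 9.80665 m/s^2, so 0.24228552 m/s^2 = 0.24228552 / 9.80665 = 0.024706247 g0 ≈ 0.02471 g0 (4 s.f.).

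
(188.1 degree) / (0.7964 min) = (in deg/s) 3.936. Check: 1 degree = 0.017453293 rad, so 188.1 degree = 188.1 * 0.017453293 = 3.2829643 rad. 1 min = 60 s, so 0.7964 min = 0.7964 * 60 = 47.784 s. Combine: 3.2829643 rad / 47.784 s = 0.068704259 rad/s. 1 deg/s = 0.017453293 rad/s, so 0.068704259 rad/s = 0.068704259 / 0.017453293 = 3.9364641 deg/s ≈ 3.936 deg/s (4 s.f.).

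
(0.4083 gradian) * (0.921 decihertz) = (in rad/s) 0.0005907. Check: 1 gradian = 0.015707963 rad, so 0.4083 gradian = 0.4083 * 0.015707963 = 0.0064135614 rad. 1 decihertz = 0.1 Hz, so 0.921 decihertz = 0.921 * 0.1 = 0.0921 Hz. Combine: 0.0064135614 rad * 0.0921 Hz = 0.00059068901 rad/s. Result: 0.00059068901 rad/s ≈ 0.0005907 rad/s (4 s.f.).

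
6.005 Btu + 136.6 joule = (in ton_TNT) 1.547e-06. Check: 1 Btu = 1055.0559 J, so 6.005 Btu = 6.005 * 1055.0559 = 6335.6104 J. 136.6 joule = 136.6 J. Sum: 6335.6104 + 136.6 = 6472.2104 J. 1 ton_TNT = 4.184e+09 J, so 6472.2104 J = 6472.2104 / 4.184e+09 = 1.5468954e-06 ton_TNT ≈ 1.547e-06 ton_TNT (4 s.f.).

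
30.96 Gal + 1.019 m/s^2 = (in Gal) 132.9. Check: 1 Gal = 0.01 m/s^2, so 30.96 Gal = 30.96 * 0.01 = 0.3096 m/s^2. 1.019 m/s^2 is already in m/s^2. Sum: 0.3096 + 1.019 = 1.3286 m/s^2. 1 Gal = 0.01 m/s^2, so 1.3286 m/s^2 = 1.3286 / 0.01 = 132.86 Gal ≈ 132.9 Gal (4 s.f.).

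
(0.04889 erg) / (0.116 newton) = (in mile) 2.619e-11. Check: 1 erg = 1e-07 J, so 0.04889 erg = 0.04889 * 1e-07 = 4.889e-09 J. 0.116 newton = 0.116 N. Combine: 4.889e-09 J / 0.116 N = 4.2146552e-08 m. 1 mile = 1609.344 m, so 4.2146552e-08 m = 4.2146552e-08 / 1609.344 = 2.6188653e-11 mile ≈ 2.619e-11 mile (4 s.f.).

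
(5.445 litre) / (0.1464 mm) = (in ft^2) 1 litre = 0.001 m^3, so 5.445 litre = 5.445 * 0.001 = 0.005445 m^3. 1 mm = 0.001 m, so 0.1464 mm = 0.1464 * 0.001 = 0.0001464 m. Combine: 0.005445 m^3 / 0.0001464 m = 37.192623 m^2. 1 ft^2 = 0.09290304 m^2, so 37.192623 m^2 = 37.192623 / 0.09290304 = 400.33806 ft^2 ≈ 400.3 ft^2 (4 s.f.). Final answer: 400.3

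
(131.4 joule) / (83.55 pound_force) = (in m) 131.4 joule = 131.4 J. 1 pound_force = 4.4482216 N, so 83.55 pound_force = 83.55 * 4.4482216 = 371.64892 N. Combine: 131.4 J / 371.64892 N = 0.35355949 m. Result: 0.35355949 m ≈ 0.3536 m (4 s.f.). Final answer: 0.3536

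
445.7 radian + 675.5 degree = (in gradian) 2.912e+04. Check: 445.7 radian = 445.7 rad. 1 degree = 0.017453293 rad, so 675.5 degree = 675.5 * 0.017453293 = 11.789699 rad. Sum: 445.7 + 11.789699 = 457.4897 rad. 1 gradian = 0.015707963 rad, so 457.4897 rad = 457.4897 / 0.015707963 = 29124.699 gradian ≈ 2.912e+04 gradian (4 s.f.).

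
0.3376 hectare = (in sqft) 1 hectare = 10000 m^2, so 0.3376 hectare = 0.3376 * 10000 = 3376 m^2. 1 sqft = 0.09290304 m^2, so 3376 m^2 = 3376 / 0.09290304 = 36338.962 sqft ≈ 3.634e+04 sqft (4 s.f.). Final answer: 3.634e+04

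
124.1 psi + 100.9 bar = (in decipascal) 1.095e+08. Check: 1 psi = 6894.7573 Pa, so 124.1 psi = 124.1 * 6894.7573 = 855639.38 Pa. 1 bar = 100000 Pa, so 100.9 bar = 100.9 * 100000 = 10090000 Pa. Sum: 855639.38 + 10090000 = 10945639 Pa. 1 decipascal = 0.1 Pa, so 10945639 Pa = 10945639 / 0.1 = 1.0945639e+08 decipascal ≈ 1.095e+08 decipascal (4 s.f.).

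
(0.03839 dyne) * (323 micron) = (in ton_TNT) 2.964e-20. Check: 1 dyne = 1e-05 N, so 0.03839 dyne = 0.03839 * 1e-05 = 3.839e-07 N. 1 micron = 1e-06 m, so 323 micron = 323 * 1e-06 = 0.000323 m. Combine: 3.839e-07 N * 0.000323 m = 1.239997e-10 J. 1 ton_TNT = 4.184e+09 J, so 1.239997e-10 J = 1.239997e-10 / 4.184e+09 = 2.963664e-20 ton_TNT ≈ 2.964e-20 ton_TNT (4 s.f.).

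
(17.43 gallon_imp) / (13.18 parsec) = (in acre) 4.815e-23. Check: 1 gallon_imp = 0.00454609 m^3, so 17.43 gallon_imp = 17.43 * 0.00454609 = 0.079238349 m^3. 1 parsec = 3.0856776e+16 m, so 13.18 parsec = 13.18 * 3.0856776e+16 = 4.0669231e+17 m. Combine: 0.079238349 m^3 / 4.0669231e+17 m = 1.9483611e-19 m^2. 1 acre = 4046.8564 m^2, so 1.9483611e-19 m^2 = 1.9483611e-19 / 4046.8564 = 4.8145052e-23 acre ≈ 4.815e-23 acre (4 s.f.).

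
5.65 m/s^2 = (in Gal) 1 Gal = 0.01 m/s^2, so 5.65 m/s^2 = 5.65 / 0.01 = 565 Gal. Final answer: 565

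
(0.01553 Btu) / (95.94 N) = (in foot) 0.5603. Check: 1 Btu = 1055.0559 J, so 0.01553 Btu = 0.01553 * 1055.0559 = 16.385017 J. 95.94 N is already in N. Combine: 16.385017 J / 95.94 N = 0.170784 m. 1 foot = 0.3048 m, so 0.170784 m = 0.170784 / 0.3048 = 0.56031498 foot ≈ 0.5603 foot (4 s.f.).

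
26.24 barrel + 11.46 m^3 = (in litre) 1.563e+04. Check: 1 barrel = 0.15898729 m^3, so 26.24 barrel = 26.24 * 0.15898729 = 4.1718266 m^3. 11.46 m^3 is already in m^3. Sum: 4.1718266 + 11.46 = 15.631827 m^3. 1 litre = 0.001 m^3, so 15.631827 m^3 = 15.631827 / 0.001 = 15631.827 litre ≈ 1.563e+04 litre (4 s.f.).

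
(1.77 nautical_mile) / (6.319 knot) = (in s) 1008. Check: 1 nautical_mile = 1852 m, so 1.77 nautical_mile = 1.77 * 1852 = 3278.04 m. 1 knot = 0.51444444 m/s, so 6.319 knot = 6.319 * 0.51444444 = 3.2507744 m/s. Combine: 3278.04 m / 3.2507744 m/s = 1008.3874 s. Result: 1008.3874 s ≈ 1008 s (4 s.f.).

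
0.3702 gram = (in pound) 1 gram = 0.001 kg, so 0.3702 gram = 0.3702 * 0.001 = 0.0003702 kg. 1 pound = 0.45359237 kg, so 0.0003702 kg = 0.0003702 / 0.45359237 = 0.00081615129 pound ≈ 0.0008162 pound (4 s.f.). Final answer: 0.0008162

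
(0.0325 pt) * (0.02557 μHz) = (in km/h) 1.055e-12. Check: 1 pt = 0.00035277778 m, so 0.0325 pt = 0.0325 * 0.00035277778 = 1.1465278e-05 m. 1 μHz = 1e-06 Hz, so 0.02557 μHz = 0.02557 * 1e-06 = 2.557e-08 Hz. Combine: 1.1465278e-05 m * 2.557e-08 Hz = 2.9316715e-13 m/s. 1 km/h = 0.27777778 m/s, so 2.9316715e-13 m/s = 2.9316715e-13 / 0.27777778 = 1.0554017e-12 km/h ≈ 1.055e-12 km/h (4 s.f.).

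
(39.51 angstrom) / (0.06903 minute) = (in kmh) 3.434e-09. Check: 1 angstrom = 1e-10 m, so 39.51 angstrom = 39.51 * 1e-10 = 3.951e-09 m. 1 minute = 60 s, so 0.06903 minute = 0.06903 * 60 = 4.1418 s. Combine: 3.951e-09 m / 4.1418 s = 9.5393307e-10 m/s. 1 kmh = 0.27777778 m/s, so 9.5393307e-10 m/s = 9.5393307e-10 / 0.27777778 = 3.4341591e-09 kmh ≈ 3.434e-09 kmh (4 s.f.).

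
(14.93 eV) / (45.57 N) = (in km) 1 eV = 1.6021766e-19 J, so 14.93 eV = 14.93 * 1.6021766e-19 = 2.3920497e-18 J. 45.57 N is already in N. Combine: 2.3920497e-18 J / 45.57 N = 5.2491765e-20 m. 1 km = 1000 m, so 5.2491765e-20 m = 5.2491765e-20 / 1000 = 5.2491765e-23 km ≈ 5.249e-23 km (4 s.f.). Final answer: 5.249e-23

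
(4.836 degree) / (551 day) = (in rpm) 1 degree = 0.017453293 rad, so 4.836 degree = 4.836 * 0.017453293 = 0.084404123 rad. 1 day = 86400 s, so 551 day = 551 * 86400 = 47606400 s. Combine: 0.084404123 rad / 47606400 s = 1.7729575e-09 rad/s. 1 rpm = 0.10471976 rad/s, so 1.7729575e-09 rad/s = 1.7729575e-09 / 0.10471976 = 1.6930497e-08 rpm ≈ 1.693e-08 rpm (4 s.f.). Final answer: 1.693e-08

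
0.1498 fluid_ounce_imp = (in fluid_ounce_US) 0.1439. Check: 1 fluid_ounce_imp = 2.8413063e-05 m^3, so 0.1498 fluid_ounce_imp = 0.1498 * 2.8413063e-05 = 4.2562768e-06 m^3. 1 fluid_ounce_US = 2.957353e-05 m^3, so 4.2562768e-06 m^3 = 4.2562768e-06 / 2.957353e-05 = 0.14392184 fluid_ounce_US ≈ 0.1439 fluid_ounce_US (4 s.f.).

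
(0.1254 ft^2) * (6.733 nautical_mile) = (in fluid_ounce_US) 1 ft^2 = 0.09290304 m^2, so 0.1254 ft^2 = 0.1254 * 0.09290304 = 0.011650041 m^2. 1 nautical_mile = 1852 m, so 6.733 nautical_mile = 6.733 * 1852 = 12469.516 m. Combine: 0.011650041 m^2 * 12469.516 m = 145.27038 m^3. 1 fluid_ounce_US = 2.957353e-05 m^3, so 145.27038 m^3 = 145.27038 / 2.957353e-05 = 4912175.8 fluid_ounce_US ≈ 4.912e+06 fluid_ounce_US (4 s.f.). Final answer: 4.912e+06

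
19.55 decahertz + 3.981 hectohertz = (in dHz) 1 decahertz = 10 Hz, so 19.55 decahertz = 19.55 * 10 = 195.5 Hz. 1 hectohertz = 100 Hz, so 3.981 hectohertz = 3.981 * 100 = 398.1 Hz. Sum: 195.5 + 398.1 = 593.6 Hz. 1 dHz = 0.1 Hz, so 593.6 Hz = 593.6 / 0.1 = 5936 dHz. Final answer: 5936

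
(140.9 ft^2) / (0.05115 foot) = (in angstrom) 8.396e+12. Check: 1 ft^2 = 0.09290304 m^2, so 140.9 ft^2 = 140.9 * 0.09290304 = 13.090038 m^2. 1 foot = 0.3048 m, so 0.05115 foot = 0.05115 * 0.3048 = 0.01559052 m. Combine: 13.090038 m^2 / 0.01559052 m = 839.61525 m. 1 angstrom = 1e-10 m, so 839.61525 m = 839.61525 / 1e-10 = 8.3961525e+12 angstrom ≈ 8.396e+12 angstrom (4 s.f.).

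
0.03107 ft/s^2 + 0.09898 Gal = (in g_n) 1 ft/s^2 = 0.3048 m/s^2, so 0.03107 ft/s^2 = 0.03107 * 0.3048 = 0.009470136 m/s^2. 1 Gal = 0.01 m/s^2, so 0.09898 Gal = 0.09898 * 0.01 = 0.0009898 m/s^2. Sum: 0.009470136 + 0.0009898 = 0.010459936 m/s^2. 1 g_n = 9.80665 m/s^2, so 0.010459936 m/s^2 = 0.010459936 / 9.80665 = 0.0010666166 g_n ≈ 0.001067 g_n (4 s.f.). Final answer: 0.001067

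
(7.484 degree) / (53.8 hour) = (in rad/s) 1 degree = 0.017453293 rad, so 7.484 degree = 7.484 * 0.017453293 = 0.13062044 rad. 1 hour = 3600 s, so 53.8 hour = 53.8 * 3600 = 193680 s. Combine: 0.13062044 rad / 193680 s = 6.7441368e-07 rad/s. Result: 6.7441368e-07 rad/s ≈ 6.744e-07 rad/s (4 s.f.). Final answer: 6.744e-07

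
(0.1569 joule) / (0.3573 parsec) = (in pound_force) 0.1569 joule = 0.1569 J. 1 parsec = 3.0856776e+16 m, so 0.3573 parsec = 0.3573 * 3.0856776e+16 = 1.1025126e+16 m. Combine: 0.1569 J / 1.1025126e+16 m = 1.423113e-17 N. 1 pound_force = 4.4482216 N, so 1.423113e-17 N = 1.423113e-17 / 4.4482216 = 3.1992853e-18 pound_force ≈ 3.199e-18 pound_force (4 s.f.). Final answer: 3.199e-18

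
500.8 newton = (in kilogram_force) 51.07. Check: 500.8 newton = 500.8 N. 1 kilogram_force = 9.80665 N, so 500.8 N = 500.8 / 9.80665 = 51.067388 kilogram_force ≈ 51.07 kilogram_force (4 s.f.).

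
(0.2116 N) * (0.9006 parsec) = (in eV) 3.67e+34. Check: 0.2116 N is already in N. 1 parsec = 3.0856776e+16 m, so 0.9006 parsec = 0.9006 * 3.0856776e+16 = 2.7789612e+16 m. Combine: 0.2116 N * 2.7789612e+16 m = 5.880282e+15 J. 1 eV = 1.6021766e-19 J, so 5.880282e+15 J = 5.880282e+15 / 1.6021766e-19 = 3.6701833e+34 eV ≈ 3.67e+34 eV (4 s.f.).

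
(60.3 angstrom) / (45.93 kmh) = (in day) 1 angstrom = 1e-10 m, so 60.3 angstrom = 60.3 * 1e-10 = 6.03e-09 m. 1 kmh = 0.27777778 m/s, so 45.93 kmh = 45.93 * 0.27777778 = 12.758333 m/s. Combine: 6.03e-09 m / 12.758333 m/s = 4.7263227e-10 s. 1 day = 86400 s, so 4.7263227e-10 s = 4.7263227e-10 / 86400 = 5.4702809e-15 day ≈ 5.47e-15 day (4 s.f.). Final answer: 5.47e-15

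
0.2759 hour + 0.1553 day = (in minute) 1 hour = 3600 s, so 0.2759 hour = 0.2759 * 3600 = 993.24 s. 1 day = 86400 s, so 0.1553 day = 0.1553 * 86400 = 13417.92 s. Sum: 993.24 + 13417.92 = 14411.16 s. 1 minute = 60 s, so 14411.16 s = 14411.16 / 60 = 240.186 minute ≈ 240.2 minute (4 s.f.). Final answer: 240.2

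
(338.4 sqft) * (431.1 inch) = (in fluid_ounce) 1 sqft = 0.09290304 m^2, so 338.4 sqft = 338.4 * 0.09290304 = 31.438389 m^2. 1 inch = 0.0254 m, so 431.1 inch = 431.1 * 0.0254 = 10.94994 m. Combine: 31.438389 m^2 * 10.94994 m = 344.24847 m^3. 1 fluid_ounce = 2.957353e-05 m^3, so 344.24847 m^3 = 344.24847 / 2.957353e-05 = 11640426 fluid_ounce ≈ 1.164e+07 fluid_ounce (4 s.f.). Final answer: 1.164e+07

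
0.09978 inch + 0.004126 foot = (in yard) 0.004147. Check: 1 inch = 0.0254 m, so 0.09978 inch = 0.09978 * 0.0254 = 0.002534412 m. 1 foot = 0.3048 m, so 0.004126 foot = 0.004126 * 0.3048 = 0.0012576048 m. Sum: 0.002534412 + 0.0012576048 = 0.0037920168 m. 1 yard = 0.9144 m, so 0.0037920168 m = 0.0037920168 / 0.9144 = 0.004147 yard.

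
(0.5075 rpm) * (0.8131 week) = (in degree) 1 rpm = 0.10471976 rad/s, so 0.5075 rpm = 0.5075 * 0.10471976 = 0.053145276 rad/s. 1 week = 604800 s, so 0.8131 week = 0.8131 * 604800 = 491762.88 s. Combine: 0.053145276 rad/s * 491762.88 s = 26134.874 rad. 1 degree = 0.017453293 rad, so 26134.874 rad = 26134.874 / 0.017453293 = 1497418 degree ≈ 1.497e+06 degree (4 s.f.). Final answer: 1.497e+06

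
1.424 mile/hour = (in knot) 1.237. Check: 1 mile/hour = 0.44704 m/s, so 1.424 mile/hour = 1.424 * 0.44704 = 0.63658496 m/s. 1 knot = 0.51444444 m/s, so 0.63658496 m/s = 0.63658496 / 0.51444444 = 1.2374222 knot ≈ 1.237 knot (4 s.f.).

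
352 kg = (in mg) 1 mg = 1e-06 kg, so 352 kg = 352 / 1e-06 = 3.52e+08 mg. Final answer: 3.52e+08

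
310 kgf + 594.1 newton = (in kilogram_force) 1 kgf = 9.80665 N, so 310 kgf = 310 * 9.80665 = 3040.0615 N. 594.1 newton = 594.1 N. Sum: 3040.0615 + 594.1 = 3634.1615 N. 1 kilogram_force = 9.80665 N, so 3634.1615 N = 3634.1615 / 9.80665 = 370.58134 kilogram_force ≈ 370.6 kilogram_force (4 s.f.). Final answer: 370.6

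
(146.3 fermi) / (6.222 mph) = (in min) 8.766e-16. Check: 1 fermi = 1e-15 m, so 146.3 fermi = 146.3 * 1e-15 = 1.463e-13 m. 1 mph = 0.44704 m/s, so 6.222 mph = 6.222 * 0.44704 = 2.7814829 m/s. Combine: 1.463e-13 m / 2.7814829 m/s = 5.2597843e-14 s. 1 min = 60 s, so 5.2597843e-14 s = 5.2597843e-14 / 60 = 8.7663072e-16 min ≈ 8.766e-16 min (4 s.f.).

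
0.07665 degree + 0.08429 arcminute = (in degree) 0.07805. Check: 1 degree = 0.017453293 rad, so 0.07665 degree = 0.07665 * 0.017453293 = 0.0013377949 rad. 1 arcminute = 0.00029088821 rad, so 0.08429 arcminute = 0.08429 * 0.00029088821 = 2.4518967e-05 rad. Sum: 0.0013377949 + 2.4518967e-05 = 0.0013623138 rad. 1 degree = 0.017453293 rad, so 0.0013623138 rad = 0.0013623138 / 0.017453293 = 0.078054833 degree ≈ 0.07805 degree (4 s.f.).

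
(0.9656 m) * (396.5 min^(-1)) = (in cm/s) 0.9656 m is already in m. 1 min^(-1) = 0.016666667 Hz, so 396.5 min^(-1) = 396.5 * 0.016666667 = 6.6083333 Hz. Combine: 0.9656 m * 6.6083333 Hz = 6.3810067 m/s. 1 cm/s = 0.01 m/s, so 6.3810067 m/s = 6.3810067 / 0.01 = 638.10067 cm/s ≈ 638.1 cm/s (4 s.f.). Final answer: 638.1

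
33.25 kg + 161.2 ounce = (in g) 3.782e+04. Check: 33.25 kg is already in kg. 1 ounce = 0.028349523 kg, so 161.2 ounce = 161.2 * 0.028349523 = 4.5699431 kg. Sum: 33.25 + 4.5699431 = 37.819943 kg. 1 g = 0.001 kg, so 37.819943 kg = 37.819943 / 0.001 = 37819.943 g ≈ 3.782e+04 g (4 s.f.).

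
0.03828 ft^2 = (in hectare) 1 ft^2 = 0.09290304 m^2, so 0.03828 ft^2 = 0.03828 * 0.09290304 = 0.0035563284 m^2. 1 hectare = 10000 m^2, so 0.0035563284 m^2 = 0.0035563284 / 10000 = 3.5563284e-07 hectare ≈ 3.556e-07 hectare (4 s.f.). Final answer: 3.556e-07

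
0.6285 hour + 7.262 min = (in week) 0.004462. Check: 1 hour = 3600 s, so 0.6285 hour = 0.6285 * 3600 = 2262.6 s. 1 min = 60 s, so 7.262 min = 7.262 * 60 = 435.72 s. Sum: 2262.6 + 435.72 = 2698.32 s. 1 week = 604800 s, so 2698.32 s = 2698.32 / 604800 = 0.0044615079 week ≈ 0.004462 week (4 s.f.).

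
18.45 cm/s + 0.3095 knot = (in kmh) 1 cm/s = 0.01 m/s, so 18.45 cm/s = 18.45 * 0.01 = 0.1845 m/s. 1 knot = 0.51444444 m/s, so 0.3095 knot = 0.3095 * 0.51444444 = 0.15922056 m/s. Sum: 0.1845 + 0.15922056 = 0.34372056 m/s. 1 kmh = 0.27777778 m/s, so 0.34372056 m/s = 0.34372056 / 0.27777778 = 1.237394 kmh ≈ 1.237 kmh (4 s.f.). Final answer: 1.237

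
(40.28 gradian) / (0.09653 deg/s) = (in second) 375.6. Check: 1 gradian = 0.015707963 rad, so 40.28 gradian = 40.28 * 0.015707963 = 0.63271676 rad. 1 deg/s = 0.017453293 rad/s, so 0.09653 deg/s = 0.09653 * 0.017453293 = 0.0016847663 rad/s. Combine: 0.63271676 rad / 0.0016847663 rad/s = 375.55164 s. 375.55164 s = 375.55164 second ≈ 375.6 second (4 s.f.).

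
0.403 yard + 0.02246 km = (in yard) 1 yard = 0.9144 m, so 0.403 yard = 0.403 * 0.9144 = 0.3685032 m. 1 km = 1000 m, so 0.02246 km = 0.02246 * 1000 = 22.46 m. Sum: 0.3685032 + 22.46 = 22.828503 m. 1 yard = 0.9144 m, so 22.828503 m = 22.828503 / 0.9144 = 24.965555 yard ≈ 24.97 yard (4 s.f.). Final answer: 24.97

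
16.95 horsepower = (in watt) 1 horsepower = 745.69987 W, so 16.95 horsepower = 16.95 * 745.69987 = 12639.613 W. 12639.613 W = 12639.613 watt ≈ 1.264e+04 watt (4 s.f.). Final answer: 1.264e+04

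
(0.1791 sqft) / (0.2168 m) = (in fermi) 1 sqft = 0.09290304 m^2, so 0.1791 sqft = 0.1791 * 0.09290304 = 0.016638934 m^2. 0.2168 m is already in m. Combine: 0.016638934 m^2 / 0.2168 m = 0.076747853 m. 1 fermi = 1e-15 m, so 0.076747853 m = 0.076747853 / 1e-15 = 7.6747853e+13 fermi ≈ 7.675e+13 fermi (4 s.f.). Final answer: 7.675e+13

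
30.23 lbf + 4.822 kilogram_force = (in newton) 181.8. Check: 1 lbf = 4.4482216 N, so 30.23 lbf = 30.23 * 4.4482216 = 134.46974 N. 1 kilogram_force = 9.80665 N, so 4.822 kilogram_force = 4.822 * 9.80665 = 47.287666 N. Sum: 134.46974 + 47.287666 = 181.75741 N. 181.75741 N = 181.75741 newton ≈ 181.8 newton (4 s.f.).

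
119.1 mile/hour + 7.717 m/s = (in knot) 118.5. Check: 1 mile/hour = 0.44704 m/s, so 119.1 mile/hour = 119.1 * 0.44704 = 53.242464 m/s. 7.717 m/s is already in m/s. Sum: 53.242464 + 7.717 = 60.959464 m/s. 1 knot = 0.51444444 m/s, so 60.959464 m/s = 60.959464 / 0.51444444 = 118.49572 knot ≈ 118.5 knot (4 s.f.).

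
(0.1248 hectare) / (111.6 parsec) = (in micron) 3.624e-10. Check: 1 hectare = 10000 m^2, so 0.1248 hectare = 0.1248 * 10000 = 1248 m^2. 1 parsec = 3.0856776e+16 m, so 111.6 parsec = 111.6 * 3.0856776e+16 = 3.4436162e+18 m. Combine: 1248 m^2 / 3.4436162e+18 m = 3.6240973e-16 m. 1 micron = 1e-06 m, so 3.6240973e-16 m = 3.6240973e-16 / 1e-06 = 3.6240973e-10 micron ≈ 3.624e-10 micron (4 s.f.).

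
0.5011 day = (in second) 1 day = 86400 s, so 0.5011 day = 0.5011 * 86400 = 43295.04 s. 43295.04 s = 43295.04 second ≈ 4.33e+04 second (4 s.f.). Final answer: 4.33e+04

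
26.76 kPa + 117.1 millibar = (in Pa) 1 kPa = 1000 Pa, so 26.76 kPa = 26.76 * 1000 = 26760 Pa. 1 millibar = 100 Pa, so 117.1 millibar = 117.1 * 100 = 11710 Pa. Sum: 26760 + 11710 = 38470 Pa. Result: 38470 Pa ≈ 3.847e+04 Pa (4 s.f.). Final answer: 3.847e+04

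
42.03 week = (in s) 2.542e+07. Check: 1 week = 604800 s, so 42.03 week = 42.03 * 604800 = 25419744 s. Result: 25419744 s ≈ 2.542e+07 s (4 s.f.).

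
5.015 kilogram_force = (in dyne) 1 kilogram_force = 9.80665 N, so 5.015 kilogram_force = 5.015 * 9.80665 = 49.18035 N. 1 dyne = 1e-05 N, so 49.18035 N = 49.18035 / 1e-05 = 4918035 dyne ≈ 4.918e+06 dyne (4 s.f.). Final answer: 4.918e+06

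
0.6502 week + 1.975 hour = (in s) 4.004e+05. Check: 1 week = 604800 s, so 0.6502 week = 0.6502 * 604800 = 393240.96 s. 1 hour = 3600 s, so 1.975 hour = 1.975 * 3600 = 7110 s. Sum: 393240.96 + 7110 = 400350.96 s. Result: 400350.96 s ≈ 4.004e+05 s (4 s.f.).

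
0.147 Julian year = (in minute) 1 Julian year = 31557600 s, so 0.147 Julian year = 0.147 * 31557600 = 4638967.2 s. 1 minute = 60 s, so 4638967.2 s = 4638967.2 / 60 = 77316.12 minute ≈ 7.732e+04 minute (4 s.f.). Final answer: 7.732e+04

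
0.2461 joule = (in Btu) 0.2461 joule = 0.2461 J. 1 Btu = 1055.0559 J, so 0.2461 J = 0.2461 / 1055.0559 = 0.00023325779 Btu ≈ 0.0002333 Btu (4 s.f.). Final answer: 0.0002333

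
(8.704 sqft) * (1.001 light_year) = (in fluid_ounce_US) 2.589e+20. Check: 1 sqft = 0.09290304 m^2, so 8.704 sqft = 8.704 * 0.09290304 = 0.80862806 m^2. 1 light_year = 9.4607305e+15 m, so 1.001 light_year = 1.001 * 9.4607305e+15 = 9.4701912e+15 m. Combine: 0.80862806 m^2 * 9.4701912e+15 m = 7.6578623e+15 m^3. 1 fluid_ounce_US = 2.957353e-05 m^3, so 7.6578623e+15 m^3 = 7.6578623e+15 / 2.957353e-05 = 2.5894313e+20 fluid_ounce_US ≈ 2.589e+20 fluid_ounce_US (4 s.f.).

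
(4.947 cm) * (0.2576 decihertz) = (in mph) 0.002851. Check: 1 cm = 0.01 m, so 4.947 cm = 4.947 * 0.01 = 0.04947 m. 1 decihertz = 0.1 Hz, so 0.2576 decihertz = 0.2576 * 0.1 = 0.02576 Hz. Combine: 0.04947 m * 0.02576 Hz = 0.0012743472 m/s. 1 mph = 0.44704 m/s, so 0.0012743472 m/s = 0.0012743472 / 0.44704 = 0.0028506335 mph ≈ 0.002851 mph (4 s.f.).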